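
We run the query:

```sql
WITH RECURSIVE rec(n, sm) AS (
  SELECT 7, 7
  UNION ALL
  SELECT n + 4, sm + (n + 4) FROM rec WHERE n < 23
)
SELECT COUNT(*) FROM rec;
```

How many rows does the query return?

5

Base: n=7, sm=7.
Iteration 1: 7 < 23 holds -> n = 7 + 4 = 11, sm = 7 + 11 = 18.
Iteration 2: 11 < 23 holds -> n = 11 + 4 = 15, sm = 18 + 15 = 33.
Iteration 3: 15 < 23 holds -> n = 15 + 4 = 19, sm = 33 + 19 = 52.
Iteration 4: 19 < 23 holds -> n = 19 + 4 = 23, sm = 52 + 23 = 75.
Iteration 5: 23 < 23 fails; recursion stops.
Total rows emitted: 5.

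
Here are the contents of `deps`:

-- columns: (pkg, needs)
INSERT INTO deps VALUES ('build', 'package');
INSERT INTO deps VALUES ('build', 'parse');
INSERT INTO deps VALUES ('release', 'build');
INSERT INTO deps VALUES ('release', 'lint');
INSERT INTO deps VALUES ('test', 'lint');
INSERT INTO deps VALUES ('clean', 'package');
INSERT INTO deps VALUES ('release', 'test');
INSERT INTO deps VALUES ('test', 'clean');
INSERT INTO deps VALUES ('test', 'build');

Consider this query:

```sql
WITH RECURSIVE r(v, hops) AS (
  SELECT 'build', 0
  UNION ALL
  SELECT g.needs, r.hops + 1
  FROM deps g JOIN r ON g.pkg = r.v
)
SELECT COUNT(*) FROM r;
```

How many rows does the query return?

3

Base: (build, hops=0).
Iteration 1: edges from {build} -> (package, hops=1), (parse, hops=1).
Iteration 2: no outgoing edges from {package,parse}; recursion stops.
Total rows emitted: 3.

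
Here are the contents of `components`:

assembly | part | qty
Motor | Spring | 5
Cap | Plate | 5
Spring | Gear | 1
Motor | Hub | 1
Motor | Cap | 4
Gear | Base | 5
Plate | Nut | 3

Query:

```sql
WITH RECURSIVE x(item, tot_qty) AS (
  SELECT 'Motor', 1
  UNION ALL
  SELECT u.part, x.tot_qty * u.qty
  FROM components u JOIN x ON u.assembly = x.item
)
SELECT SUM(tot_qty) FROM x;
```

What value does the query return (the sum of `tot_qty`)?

Base: (Motor, tot_qty=1).
Iteration 1: components of {Motor} -> Cap = 1*4 = 4, Hub = 1*1 = 1, Spring = 1*5 = 5.
Iteration 2: components of {Cap,Hub,Spring} -> Gear = 5*1 = 5, Plate = 4*5 = 20.
Iteration 3: components of {Gear,Plate} -> Base = 5*5 = 25, Nut = 20*3 = 60.
Iteration 4: no further components; recursion stops.
SUM(tot_qty) = 1 + 4 + 5 + 1 + 20 + 5 + 60 + 25 = 121.

121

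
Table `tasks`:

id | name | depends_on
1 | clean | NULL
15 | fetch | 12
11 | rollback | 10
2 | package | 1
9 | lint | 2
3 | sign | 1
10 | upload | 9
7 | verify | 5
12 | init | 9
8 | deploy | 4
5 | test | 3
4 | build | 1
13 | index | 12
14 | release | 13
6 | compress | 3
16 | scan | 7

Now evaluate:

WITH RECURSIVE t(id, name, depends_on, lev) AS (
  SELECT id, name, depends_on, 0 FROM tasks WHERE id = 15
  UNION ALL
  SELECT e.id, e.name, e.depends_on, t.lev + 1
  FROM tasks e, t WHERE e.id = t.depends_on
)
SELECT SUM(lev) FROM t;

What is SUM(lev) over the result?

10

Base: id=15 (fetch), depends_on=12, lev 0.
Iteration 1: join on id=12 -> init (id 12, depends_on=9, lev 1).
Iteration 2: join on id=9 -> lint (id 9, depends_on=2, lev 2).
Iteration 3: join on id=2 -> package (id 2, depends_on=1, lev 3).
Iteration 4: join on id=1 -> clean (id 1, depends_on=NULL, lev 4).
Iteration 5: depends_on is NULL; no match; recursion stops.
SUM(lev) = 0 + 1 + 2 + 3 + 4 = 10.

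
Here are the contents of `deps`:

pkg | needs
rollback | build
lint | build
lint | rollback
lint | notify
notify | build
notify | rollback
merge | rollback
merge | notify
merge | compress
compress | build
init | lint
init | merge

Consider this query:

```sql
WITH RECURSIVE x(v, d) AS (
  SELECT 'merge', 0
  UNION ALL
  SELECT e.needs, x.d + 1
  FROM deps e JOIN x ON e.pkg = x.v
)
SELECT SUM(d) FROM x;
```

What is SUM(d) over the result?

14

Base: (merge, d=0).
Iteration 1: edges from {merge} -> (compress, d=1), (notify, d=1), (rollback, d=1).
Iteration 2: edges from {compress,notify,rollback} -> (build, d=2) x3, (rollback, d=2). [UNION ALL keeps all 4 new rows, including repeats]
Iteration 3: edges from {build,rollback} -> (build, d=3).
Iteration 4: no outgoing edges from {build}; recursion stops.
SUM(d) = 0 + 1 + 1 + 1 + 2 + 2 + 2 + 2 + 3 = 14.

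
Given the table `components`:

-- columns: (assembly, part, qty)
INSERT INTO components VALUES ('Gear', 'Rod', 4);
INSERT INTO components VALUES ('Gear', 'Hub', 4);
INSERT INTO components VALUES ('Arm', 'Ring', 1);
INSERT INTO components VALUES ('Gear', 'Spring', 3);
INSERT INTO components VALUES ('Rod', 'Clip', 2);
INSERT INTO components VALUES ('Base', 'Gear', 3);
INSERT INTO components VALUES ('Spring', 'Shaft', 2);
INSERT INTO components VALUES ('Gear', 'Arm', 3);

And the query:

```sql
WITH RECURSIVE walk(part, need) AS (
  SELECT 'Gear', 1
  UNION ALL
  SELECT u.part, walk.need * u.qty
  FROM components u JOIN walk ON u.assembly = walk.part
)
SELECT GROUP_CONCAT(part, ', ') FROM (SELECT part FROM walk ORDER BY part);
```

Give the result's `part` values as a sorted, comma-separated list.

Base: (Gear, need=1).
Iteration 1: components of {Gear} -> Arm = 1*3 = 3, Hub = 1*4 = 4, Rod = 1*4 = 4, Spring = 1*3 = 3.
Iteration 2: components of {Arm,Hub,Rod,Spring} -> Clip = 4*2 = 8, Ring = 3*1 = 3, Shaft = 3*2 = 6.
Iteration 3: no further components; recursion stops.

Arm, Clip, Gear, Hub, Ring, Rod, Shaft, Spring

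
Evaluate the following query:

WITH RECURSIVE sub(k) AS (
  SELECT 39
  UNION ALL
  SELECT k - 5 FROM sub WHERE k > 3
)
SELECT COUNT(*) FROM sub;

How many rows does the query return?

Base: k=39.
Iteration 1: 39 > 3 holds -> k = 39 - 5 = 34.
Iteration 2: 34 > 3 holds -> k = 34 - 5 = 29.
Iteration 3: 29 > 3 holds -> k = 29 - 5 = 24.
Iteration 4: 24 > 3 holds -> k = 24 - 5 = 19.
Iteration 5: 19 > 3 holds -> k = 19 - 5 = 14.
Iteration 6: 14 > 3 holds -> k = 14 - 5 = 9.
Iteration 7: 9 > 3 holds -> k = 9 - 5 = 4.
Iteration 8: 4 > 3 holds -> k = 4 - 5 = -1.
Iteration 9: -1 > 3 fails; recursion stops.
Total rows emitted: 9.

9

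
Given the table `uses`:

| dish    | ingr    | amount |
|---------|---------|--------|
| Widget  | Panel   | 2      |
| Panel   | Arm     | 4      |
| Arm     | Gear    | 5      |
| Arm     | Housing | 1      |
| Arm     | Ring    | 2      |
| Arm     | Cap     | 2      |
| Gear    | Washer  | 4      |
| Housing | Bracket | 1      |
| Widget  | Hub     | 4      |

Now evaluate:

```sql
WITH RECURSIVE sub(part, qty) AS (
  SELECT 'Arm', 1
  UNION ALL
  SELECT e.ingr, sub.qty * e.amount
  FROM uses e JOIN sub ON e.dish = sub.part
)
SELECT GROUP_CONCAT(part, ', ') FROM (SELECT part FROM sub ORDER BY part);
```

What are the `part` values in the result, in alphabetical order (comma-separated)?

Base: (Arm, qty=1).
Iteration 1: components of {Arm} -> Cap = 1*2 = 2, Gear = 1*5 = 5, Housing = 1*1 = 1, Ring = 1*2 = 2.
Iteration 2: components of {Cap,Gear,Housing,Ring} -> Bracket = 1*1 = 1, Washer = 5*4 = 20.
Iteration 3: no further components; recursion stops.

Arm, Bracket, Cap, Gear, Housing, Ring, Washer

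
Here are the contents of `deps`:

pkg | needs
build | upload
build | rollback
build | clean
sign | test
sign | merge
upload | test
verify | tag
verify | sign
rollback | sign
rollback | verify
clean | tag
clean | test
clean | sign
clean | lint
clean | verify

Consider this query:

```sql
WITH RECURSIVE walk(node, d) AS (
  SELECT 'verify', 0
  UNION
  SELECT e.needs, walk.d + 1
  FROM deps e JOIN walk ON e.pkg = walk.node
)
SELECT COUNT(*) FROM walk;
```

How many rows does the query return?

5

Base: (verify, d=0).
Iteration 1: edges from {verify} -> (sign, d=1), (tag, d=1).
Iteration 2: edges from {sign,tag} -> (merge, d=2), (test, d=2).
Iteration 3: no outgoing edges from {merge,test}; recursion stops.
Total rows emitted: 5.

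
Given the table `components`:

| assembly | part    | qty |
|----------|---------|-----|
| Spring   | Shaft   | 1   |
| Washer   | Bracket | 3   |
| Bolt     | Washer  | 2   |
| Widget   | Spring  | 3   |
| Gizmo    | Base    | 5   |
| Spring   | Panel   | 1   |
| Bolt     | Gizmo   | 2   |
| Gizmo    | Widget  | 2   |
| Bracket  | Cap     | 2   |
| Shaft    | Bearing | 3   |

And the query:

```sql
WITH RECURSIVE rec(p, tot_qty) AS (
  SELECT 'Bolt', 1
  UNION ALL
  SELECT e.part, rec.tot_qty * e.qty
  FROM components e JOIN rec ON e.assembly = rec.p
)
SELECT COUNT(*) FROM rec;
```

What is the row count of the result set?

11

Base: (Bolt, tot_qty=1).
Iteration 1: components of {Bolt} -> Gizmo = 1*2 = 2, Washer = 1*2 = 2.
Iteration 2: components of {Gizmo,Washer} -> Base = 2*5 = 10, Bracket = 2*3 = 6, Widget = 2*2 = 4.
Iteration 3: components of {Base,Bracket,Widget} -> Cap = 6*2 = 12, Spring = 4*3 = 12.
Iteration 4: components of {Cap,Spring} -> Panel = 12*1 = 12, Shaft = 12*1 = 12.
Iteration 5: components of {Panel,Shaft} -> Bearing = 12*3 = 36.
Iteration 6: no further components; recursion stops.
Total rows emitted: 11.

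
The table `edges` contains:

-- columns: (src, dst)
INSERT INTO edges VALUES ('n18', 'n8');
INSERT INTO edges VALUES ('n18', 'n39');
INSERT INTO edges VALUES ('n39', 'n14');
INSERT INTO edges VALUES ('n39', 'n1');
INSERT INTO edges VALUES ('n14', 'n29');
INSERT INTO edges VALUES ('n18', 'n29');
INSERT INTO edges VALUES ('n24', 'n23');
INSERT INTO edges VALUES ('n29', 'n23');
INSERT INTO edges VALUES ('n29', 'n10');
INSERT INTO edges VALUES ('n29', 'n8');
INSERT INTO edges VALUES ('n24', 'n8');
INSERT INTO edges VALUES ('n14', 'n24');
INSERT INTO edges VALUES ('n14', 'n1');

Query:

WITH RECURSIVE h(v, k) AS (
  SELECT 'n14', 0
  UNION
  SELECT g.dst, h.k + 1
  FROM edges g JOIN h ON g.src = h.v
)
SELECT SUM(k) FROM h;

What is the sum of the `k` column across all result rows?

9

Base: (n14, k=0).
Iteration 1: edges from {n14} -> (n1, k=1), (n24, k=1), (n29, k=1).
Iteration 2: edges from {n1,n24,n29} -> (n10, k=2), (n23, k=2), (n8, k=2). [UNION drops 2 duplicate row(s)]
Iteration 3: no outgoing edges from {n10,n23,n8}; recursion stops.
SUM(k) = 0 + 1 + 1 + 1 + 2 + 2 + 2 = 9.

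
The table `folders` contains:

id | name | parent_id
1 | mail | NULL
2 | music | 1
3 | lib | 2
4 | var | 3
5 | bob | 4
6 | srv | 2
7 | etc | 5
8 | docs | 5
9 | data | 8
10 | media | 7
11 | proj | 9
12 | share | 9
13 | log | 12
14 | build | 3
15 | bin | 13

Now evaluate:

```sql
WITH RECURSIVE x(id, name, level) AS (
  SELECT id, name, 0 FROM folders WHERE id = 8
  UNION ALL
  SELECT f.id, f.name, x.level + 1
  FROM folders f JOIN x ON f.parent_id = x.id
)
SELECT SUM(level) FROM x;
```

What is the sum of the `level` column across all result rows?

Base: id=8 (docs) at level 0.
Iteration 1: rows with parent_id in {8} -> data (id 9, level 1).
Iteration 2: rows with parent_id in {9} -> proj (id 11, level 2), share (id 12, level 2).
Iteration 3: rows with parent_id in {11,12} -> log (id 13, level 3).
Iteration 4: rows with parent_id in {13} -> bin (id 15, level 4).
Iteration 5: no rows with parent_id in {15}; recursion stops.
SUM(level) = 0 + 1 + 2 + 2 + 3 + 4 = 12.

12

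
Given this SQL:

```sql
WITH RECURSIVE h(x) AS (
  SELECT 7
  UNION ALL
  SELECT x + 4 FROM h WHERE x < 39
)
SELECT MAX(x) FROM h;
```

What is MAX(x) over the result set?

Base: x=7.
Iteration 1: 7 < 39 holds -> x = 7 + 4 = 11.
Iteration 2: 11 < 39 holds -> x = 11 + 4 = 15.
Iteration 3: 15 < 39 holds -> x = 15 + 4 = 19.
Iteration 4: 19 < 39 holds -> x = 19 + 4 = 23.
Iteration 5: 23 < 39 holds -> x = 23 + 4 = 27.
Iteration 6: 27 < 39 holds -> x = 27 + 4 = 31.
Iteration 7: 31 < 39 holds -> x = 31 + 4 = 35.
Iteration 8: 35 < 39 holds -> x = 35 + 4 = 39.
Iteration 9: 39 < 39 fails; recursion stops.
x values: 7, 11, 15, 19, 23, 27, 31, 35, 39; the maximum is 39.

39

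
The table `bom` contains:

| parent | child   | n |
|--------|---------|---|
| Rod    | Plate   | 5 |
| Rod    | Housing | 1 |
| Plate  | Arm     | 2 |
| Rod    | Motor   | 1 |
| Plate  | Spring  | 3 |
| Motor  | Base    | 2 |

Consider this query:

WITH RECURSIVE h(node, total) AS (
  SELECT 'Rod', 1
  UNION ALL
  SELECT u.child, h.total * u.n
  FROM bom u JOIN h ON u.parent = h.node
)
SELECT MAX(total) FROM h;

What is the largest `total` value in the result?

15

Base: (Rod, total=1).
Iteration 1: components of {Rod} -> Housing = 1*1 = 1, Motor = 1*1 = 1, Plate = 1*5 = 5.
Iteration 2: components of {Housing,Motor,Plate} -> Arm = 5*2 = 10, Base = 1*2 = 2, Spring = 5*3 = 15.
Iteration 3: no further components; recursion stops.
total values: 1, 5, 1, 1, 10, 15, 2; the maximum is 15.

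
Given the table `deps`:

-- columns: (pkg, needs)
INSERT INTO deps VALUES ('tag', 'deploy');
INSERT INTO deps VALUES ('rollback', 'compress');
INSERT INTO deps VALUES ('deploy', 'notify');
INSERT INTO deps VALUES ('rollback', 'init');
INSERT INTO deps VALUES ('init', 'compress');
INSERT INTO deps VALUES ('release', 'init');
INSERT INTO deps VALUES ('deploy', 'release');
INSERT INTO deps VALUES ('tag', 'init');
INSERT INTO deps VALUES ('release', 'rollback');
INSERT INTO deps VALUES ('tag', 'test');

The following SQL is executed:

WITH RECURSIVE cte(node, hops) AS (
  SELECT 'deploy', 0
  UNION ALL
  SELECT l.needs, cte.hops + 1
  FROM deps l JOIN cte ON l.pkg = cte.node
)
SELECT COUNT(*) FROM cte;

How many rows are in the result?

9

Base: (deploy, hops=0).
Iteration 1: edges from {deploy} -> (notify, hops=1), (release, hops=1).
Iteration 2: edges from {notify,release} -> (init, hops=2), (rollback, hops=2).
Iteration 3: edges from {init,rollback} -> (compress, hops=3) x2, (init, hops=3). [UNION ALL keeps all 3 new rows, including repeats]
Iteration 4: edges from {compress,init} -> (compress, hops=4).
Iteration 5: no outgoing edges from {compress}; recursion stops.
Total rows emitted: 9.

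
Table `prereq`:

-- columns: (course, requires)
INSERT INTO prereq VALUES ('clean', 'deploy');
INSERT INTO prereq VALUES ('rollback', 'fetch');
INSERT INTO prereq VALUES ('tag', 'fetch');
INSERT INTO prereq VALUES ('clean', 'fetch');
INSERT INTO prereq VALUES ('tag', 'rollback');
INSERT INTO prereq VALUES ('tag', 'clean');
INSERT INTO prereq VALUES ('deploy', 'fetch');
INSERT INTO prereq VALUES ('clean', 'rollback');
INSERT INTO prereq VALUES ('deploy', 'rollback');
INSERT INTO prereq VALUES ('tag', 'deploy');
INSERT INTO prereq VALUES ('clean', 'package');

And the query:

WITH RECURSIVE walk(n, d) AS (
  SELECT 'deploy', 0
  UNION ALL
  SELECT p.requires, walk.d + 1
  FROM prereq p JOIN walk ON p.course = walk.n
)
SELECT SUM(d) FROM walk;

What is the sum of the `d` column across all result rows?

4

Base: (deploy, d=0).
Iteration 1: edges from {deploy} -> (fetch, d=1), (rollback, d=1).
Iteration 2: edges from {fetch,rollback} -> (fetch, d=2).
Iteration 3: no outgoing edges from {fetch}; recursion stops.
SUM(d) = 0 + 1 + 1 + 2 = 4.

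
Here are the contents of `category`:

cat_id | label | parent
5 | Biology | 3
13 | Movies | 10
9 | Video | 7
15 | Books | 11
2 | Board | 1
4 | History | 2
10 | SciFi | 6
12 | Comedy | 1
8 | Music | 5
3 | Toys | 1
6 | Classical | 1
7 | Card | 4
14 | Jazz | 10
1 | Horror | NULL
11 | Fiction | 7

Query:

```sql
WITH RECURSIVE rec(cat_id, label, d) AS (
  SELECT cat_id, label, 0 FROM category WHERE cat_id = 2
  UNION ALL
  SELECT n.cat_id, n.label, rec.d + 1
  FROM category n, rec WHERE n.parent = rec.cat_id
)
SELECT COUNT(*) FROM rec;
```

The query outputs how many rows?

Base: cat_id=2 (Board) at d 0.
Iteration 1: rows with parent in {2} -> History (id 4, d 1).
Iteration 2: rows with parent in {4} -> Card (id 7, d 2).
Iteration 3: rows with parent in {7} -> Video (id 9, d 3), Fiction (id 11, d 3).
Iteration 4: rows with parent in {9,11} -> Books (id 15, d 4).
Iteration 5: no rows with parent in {15}; recursion stops.
Total rows emitted: 6.

6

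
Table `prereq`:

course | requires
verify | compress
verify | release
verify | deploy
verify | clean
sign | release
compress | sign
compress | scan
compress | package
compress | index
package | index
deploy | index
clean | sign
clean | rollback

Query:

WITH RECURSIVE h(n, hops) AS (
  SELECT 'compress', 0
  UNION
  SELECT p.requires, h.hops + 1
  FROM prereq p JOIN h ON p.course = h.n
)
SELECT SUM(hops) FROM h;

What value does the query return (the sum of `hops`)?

8

Base: (compress, hops=0).
Iteration 1: edges from {compress} -> (index, hops=1), (package, hops=1), (scan, hops=1), (sign, hops=1).
Iteration 2: edges from {index,package,scan,sign} -> (index, hops=2), (release, hops=2).
Iteration 3: no outgoing edges from {index,release}; recursion stops.
SUM(hops) = 0 + 1 + 1 + 1 + 1 + 2 + 2 = 8.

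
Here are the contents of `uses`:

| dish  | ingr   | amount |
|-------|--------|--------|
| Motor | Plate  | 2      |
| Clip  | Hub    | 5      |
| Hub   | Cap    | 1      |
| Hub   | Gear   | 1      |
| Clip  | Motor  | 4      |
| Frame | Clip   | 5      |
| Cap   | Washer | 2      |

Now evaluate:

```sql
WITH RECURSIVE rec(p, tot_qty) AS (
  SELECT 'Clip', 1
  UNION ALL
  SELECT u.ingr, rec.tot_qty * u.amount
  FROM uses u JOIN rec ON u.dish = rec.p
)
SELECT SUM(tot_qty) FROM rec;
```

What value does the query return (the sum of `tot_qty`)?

Base: (Clip, tot_qty=1).
Iteration 1: components of {Clip} -> Hub = 1*5 = 5, Motor = 1*4 = 4.
Iteration 2: components of {Hub,Motor} -> Cap = 5*1 = 5, Gear = 5*1 = 5, Plate = 4*2 = 8.
Iteration 3: components of {Cap,Gear,Plate} -> Washer = 5*2 = 10.
Iteration 4: no further components; recursion stops.
SUM(tot_qty) = 1 + 5 + 4 + 5 + 5 + 8 + 10 = 38.

38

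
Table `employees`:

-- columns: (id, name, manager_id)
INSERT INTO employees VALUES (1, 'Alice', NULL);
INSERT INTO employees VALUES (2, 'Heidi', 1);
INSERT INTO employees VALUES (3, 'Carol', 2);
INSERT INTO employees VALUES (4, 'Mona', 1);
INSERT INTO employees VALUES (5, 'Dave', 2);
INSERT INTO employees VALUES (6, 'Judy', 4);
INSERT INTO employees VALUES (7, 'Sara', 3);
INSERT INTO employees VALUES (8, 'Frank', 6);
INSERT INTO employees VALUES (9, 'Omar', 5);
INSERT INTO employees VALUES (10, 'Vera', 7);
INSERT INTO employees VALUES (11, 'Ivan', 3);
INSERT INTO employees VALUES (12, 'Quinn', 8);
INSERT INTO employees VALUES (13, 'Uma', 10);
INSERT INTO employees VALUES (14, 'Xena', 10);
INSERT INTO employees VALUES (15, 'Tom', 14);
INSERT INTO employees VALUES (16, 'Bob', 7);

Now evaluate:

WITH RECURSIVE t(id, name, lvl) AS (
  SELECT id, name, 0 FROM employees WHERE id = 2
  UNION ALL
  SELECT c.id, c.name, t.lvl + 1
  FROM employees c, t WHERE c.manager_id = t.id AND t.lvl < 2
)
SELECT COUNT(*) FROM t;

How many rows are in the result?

Base: id=2 (Heidi) at lvl 0.
Iteration 1: rows with manager_id in {2} -> Carol (id 3, lvl 1), Dave (id 5, lvl 1).
Iteration 2: rows with manager_id in {3,5} -> Sara (id 7, lvl 2), Omar (id 9, lvl 2), Ivan (id 11, lvl 2).
Iteration 3: lvl < 2 fails for all current rows; recursion stops.
Total rows emitted: 6.

6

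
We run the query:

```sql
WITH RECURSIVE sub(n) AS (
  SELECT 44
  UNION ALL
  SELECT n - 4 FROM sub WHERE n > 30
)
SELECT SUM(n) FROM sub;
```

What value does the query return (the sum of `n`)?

Base: n=44.
Iteration 1: 44 > 30 holds -> n = 44 - 4 = 40.
Iteration 2: 40 > 30 holds -> n = 40 - 4 = 36.
Iteration 3: 36 > 30 holds -> n = 36 - 4 = 32.
Iteration 4: 32 > 30 holds -> n = 32 - 4 = 28.
Iteration 5: 28 > 30 fails; recursion stops.
SUM(n) = 44 + 40 + 36 + 32 + 28 = 180.

180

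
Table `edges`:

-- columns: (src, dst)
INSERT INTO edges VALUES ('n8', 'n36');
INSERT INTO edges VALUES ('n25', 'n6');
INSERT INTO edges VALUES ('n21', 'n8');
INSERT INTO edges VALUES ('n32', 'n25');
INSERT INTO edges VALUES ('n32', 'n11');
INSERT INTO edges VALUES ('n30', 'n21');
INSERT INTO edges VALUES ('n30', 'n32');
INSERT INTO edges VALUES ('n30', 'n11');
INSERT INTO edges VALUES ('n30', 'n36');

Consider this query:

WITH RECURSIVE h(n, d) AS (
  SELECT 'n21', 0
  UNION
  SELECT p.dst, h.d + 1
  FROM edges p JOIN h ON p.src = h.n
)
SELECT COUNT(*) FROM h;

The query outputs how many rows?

Base: (n21, d=0).
Iteration 1: edges from {n21} -> (n8, d=1).
Iteration 2: edges from {n8} -> (n36, d=2).
Iteration 3: no outgoing edges from {n36}; recursion stops.
Total rows emitted: 3.

3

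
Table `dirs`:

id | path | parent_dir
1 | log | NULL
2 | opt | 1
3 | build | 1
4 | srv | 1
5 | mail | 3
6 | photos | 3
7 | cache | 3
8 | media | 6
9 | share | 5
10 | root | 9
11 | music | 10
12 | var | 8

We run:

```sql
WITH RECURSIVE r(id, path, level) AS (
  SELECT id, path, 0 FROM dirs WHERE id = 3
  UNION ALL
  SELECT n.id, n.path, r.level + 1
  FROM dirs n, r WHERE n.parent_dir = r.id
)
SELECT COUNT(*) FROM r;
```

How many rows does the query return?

Base: id=3 (build) at level 0.
Iteration 1: rows with parent_dir in {3} -> mail (id 5, level 1), photos (id 6, level 1), cache (id 7, level 1).
Iteration 2: rows with parent_dir in {5,6,7} -> media (id 8, level 2), share (id 9, level 2).
Iteration 3: rows with parent_dir in {8,9} -> root (id 10, level 3), var (id 12, level 3).
Iteration 4: rows with parent_dir in {10,12} -> music (id 11, level 4).
Iteration 5: no rows with parent_dir in {11}; recursion stops.
Total rows emitted: 9.

9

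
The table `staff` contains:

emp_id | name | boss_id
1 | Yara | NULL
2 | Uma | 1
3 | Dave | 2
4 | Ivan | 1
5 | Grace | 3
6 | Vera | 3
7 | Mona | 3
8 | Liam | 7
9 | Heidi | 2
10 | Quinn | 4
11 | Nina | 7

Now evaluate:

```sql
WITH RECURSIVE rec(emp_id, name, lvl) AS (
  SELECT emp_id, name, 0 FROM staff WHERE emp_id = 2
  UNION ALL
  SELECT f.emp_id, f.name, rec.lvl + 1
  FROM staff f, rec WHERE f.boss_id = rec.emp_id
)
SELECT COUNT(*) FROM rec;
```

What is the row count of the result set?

8

Base: emp_id=2 (Uma) at lvl 0.
Iteration 1: rows with boss_id in {2} -> Dave (id 3, lvl 1), Heidi (id 9, lvl 1).
Iteration 2: rows with boss_id in {3,9} -> Grace (id 5, lvl 2), Vera (id 6, lvl 2), Mona (id 7, lvl 2).
Iteration 3: rows with boss_id in {5,6,7} -> Liam (id 8, lvl 3), Nina (id 11, lvl 3).
Iteration 4: no rows with boss_id in {8,11}; recursion stops.
Total rows emitted: 8.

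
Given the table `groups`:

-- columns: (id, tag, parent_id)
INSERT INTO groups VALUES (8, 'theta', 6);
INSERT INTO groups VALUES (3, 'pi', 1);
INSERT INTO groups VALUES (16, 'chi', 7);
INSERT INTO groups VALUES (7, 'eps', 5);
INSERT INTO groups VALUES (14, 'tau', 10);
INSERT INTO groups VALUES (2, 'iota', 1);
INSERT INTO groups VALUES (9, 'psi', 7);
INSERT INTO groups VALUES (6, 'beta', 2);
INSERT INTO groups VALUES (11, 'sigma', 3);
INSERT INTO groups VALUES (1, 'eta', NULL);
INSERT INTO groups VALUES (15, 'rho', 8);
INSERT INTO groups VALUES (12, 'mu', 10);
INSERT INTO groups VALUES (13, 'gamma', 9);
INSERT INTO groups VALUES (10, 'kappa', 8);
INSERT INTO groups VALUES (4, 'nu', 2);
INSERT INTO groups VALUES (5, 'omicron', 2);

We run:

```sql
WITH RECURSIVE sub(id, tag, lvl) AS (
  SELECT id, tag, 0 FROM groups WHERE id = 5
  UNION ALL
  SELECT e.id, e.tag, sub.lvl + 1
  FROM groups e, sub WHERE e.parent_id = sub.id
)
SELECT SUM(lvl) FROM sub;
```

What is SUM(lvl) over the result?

8

Base: id=5 (omicron) at lvl 0.
Iteration 1: rows with parent_id in {5} -> eps (id 7, lvl 1).
Iteration 2: rows with parent_id in {7} -> psi (id 9, lvl 2), chi (id 16, lvl 2).
Iteration 3: rows with parent_id in {9,16} -> gamma (id 13, lvl 3).
Iteration 4: no rows with parent_id in {13}; recursion stops.
SUM(lvl) = 0 + 1 + 2 + 2 + 3 = 8.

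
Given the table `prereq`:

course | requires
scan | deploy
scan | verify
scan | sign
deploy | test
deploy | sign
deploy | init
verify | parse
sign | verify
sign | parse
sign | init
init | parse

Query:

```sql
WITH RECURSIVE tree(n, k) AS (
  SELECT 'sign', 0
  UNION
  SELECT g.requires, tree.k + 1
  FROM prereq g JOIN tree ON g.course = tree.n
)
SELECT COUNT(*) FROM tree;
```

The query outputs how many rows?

Base: (sign, k=0).
Iteration 1: edges from {sign} -> (init, k=1), (parse, k=1), (verify, k=1).
Iteration 2: edges from {init,parse,verify} -> (parse, k=2). [UNION drops 1 duplicate row(s)]
Iteration 3: no outgoing edges from {parse}; recursion stops.
Total rows emitted: 5.

5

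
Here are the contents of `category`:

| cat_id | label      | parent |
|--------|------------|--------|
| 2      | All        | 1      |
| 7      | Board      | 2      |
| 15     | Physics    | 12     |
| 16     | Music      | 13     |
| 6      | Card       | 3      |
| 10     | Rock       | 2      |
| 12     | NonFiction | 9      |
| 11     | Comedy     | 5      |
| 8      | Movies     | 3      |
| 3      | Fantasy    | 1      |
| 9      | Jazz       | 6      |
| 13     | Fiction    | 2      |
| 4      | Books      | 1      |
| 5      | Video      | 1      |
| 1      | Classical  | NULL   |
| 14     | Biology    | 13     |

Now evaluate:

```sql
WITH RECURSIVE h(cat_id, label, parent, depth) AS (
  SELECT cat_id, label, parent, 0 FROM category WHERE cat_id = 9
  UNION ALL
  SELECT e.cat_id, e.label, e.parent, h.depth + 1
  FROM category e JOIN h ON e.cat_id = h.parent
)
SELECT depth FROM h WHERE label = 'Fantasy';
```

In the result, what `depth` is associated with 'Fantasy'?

Base: cat_id=9 (Jazz), parent=6, depth 0.
Iteration 1: join on cat_id=6 -> Card (id 6, parent=3, depth 1).
Iteration 2: join on cat_id=3 -> Fantasy (id 3, parent=1, depth 2).
Iteration 3: join on cat_id=1 -> Classical (id 1, parent=NULL, depth 3).
Iteration 4: parent is NULL; no match; recursion stops.

2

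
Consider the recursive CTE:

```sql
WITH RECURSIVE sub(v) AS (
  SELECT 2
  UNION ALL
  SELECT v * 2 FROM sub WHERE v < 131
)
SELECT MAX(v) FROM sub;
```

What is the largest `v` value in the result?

Base: v=2.
Iteration 1: 2 < 131 holds -> v = 2 * 2 = 4.
Iteration 2: 4 < 131 holds -> v = 4 * 2 = 8.
Iteration 3: 8 < 131 holds -> v = 8 * 2 = 16.
Iteration 4: 16 < 131 holds -> v = 16 * 2 = 32.
Iteration 5: 32 < 131 holds -> v = 32 * 2 = 64.
Iteration 6: 64 < 131 holds -> v = 64 * 2 = 128.
Iteration 7: 128 < 131 holds -> v = 128 * 2 = 256.
Iteration 8: 256 < 131 fails; recursion stops.
v values: 2, 4, 8, 16, 32, 64, 128, 256; the maximum is 256.

256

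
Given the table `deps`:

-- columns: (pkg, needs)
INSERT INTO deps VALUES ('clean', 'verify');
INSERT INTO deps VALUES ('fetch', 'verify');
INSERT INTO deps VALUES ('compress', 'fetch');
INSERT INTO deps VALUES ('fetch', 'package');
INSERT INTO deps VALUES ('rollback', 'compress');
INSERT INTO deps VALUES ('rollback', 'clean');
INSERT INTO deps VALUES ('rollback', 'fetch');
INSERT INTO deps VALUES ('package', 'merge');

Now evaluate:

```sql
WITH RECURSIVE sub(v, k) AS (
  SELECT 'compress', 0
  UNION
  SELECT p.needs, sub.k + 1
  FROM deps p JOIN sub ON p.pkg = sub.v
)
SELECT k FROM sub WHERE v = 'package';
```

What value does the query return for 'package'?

Base: (compress, k=0).
Iteration 1: edges from {compress} -> (fetch, k=1).
Iteration 2: edges from {fetch} -> (package, k=2), (verify, k=2).
Iteration 3: edges from {package,verify} -> (merge, k=3).
Iteration 4: no outgoing edges from {merge}; recursion stops.

2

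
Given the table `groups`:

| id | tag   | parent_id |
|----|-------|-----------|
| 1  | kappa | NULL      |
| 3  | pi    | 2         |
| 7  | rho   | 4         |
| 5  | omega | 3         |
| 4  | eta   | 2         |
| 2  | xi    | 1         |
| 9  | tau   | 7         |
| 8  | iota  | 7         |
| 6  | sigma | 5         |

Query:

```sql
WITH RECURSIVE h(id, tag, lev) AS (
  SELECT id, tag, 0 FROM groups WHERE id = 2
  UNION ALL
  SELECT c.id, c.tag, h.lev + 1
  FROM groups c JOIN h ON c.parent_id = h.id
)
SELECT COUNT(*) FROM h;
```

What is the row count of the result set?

Base: id=2 (xi) at lev 0.
Iteration 1: rows with parent_id in {2} -> pi (id 3, lev 1), eta (id 4, lev 1).
Iteration 2: rows with parent_id in {3,4} -> omega (id 5, lev 2), rho (id 7, lev 2).
Iteration 3: rows with parent_id in {5,7} -> sigma (id 6, lev 3), iota (id 8, lev 3), tau (id 9, lev 3).
Iteration 4: no rows with parent_id in {6,8,9}; recursion stops.
Total rows emitted: 8.

8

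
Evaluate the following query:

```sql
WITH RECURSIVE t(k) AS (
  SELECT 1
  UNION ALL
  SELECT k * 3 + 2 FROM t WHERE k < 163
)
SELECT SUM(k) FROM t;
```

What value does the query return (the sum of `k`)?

722

Base: k=1.
Iteration 1: 1 < 163 holds -> k = 1 * 3 + 2 = 5.
Iteration 2: 5 < 163 holds -> k = 5 * 3 + 2 = 17.
Iteration 3: 17 < 163 holds -> k = 17 * 3 + 2 = 53.
Iteration 4: 53 < 163 holds -> k = 53 * 3 + 2 = 161.
Iteration 5: 161 < 163 holds -> k = 161 * 3 + 2 = 485.
Iteration 6: 485 < 163 fails; recursion stops.
SUM(k) = 1 + 5 + 17 + 53 + 161 + 485 = 722.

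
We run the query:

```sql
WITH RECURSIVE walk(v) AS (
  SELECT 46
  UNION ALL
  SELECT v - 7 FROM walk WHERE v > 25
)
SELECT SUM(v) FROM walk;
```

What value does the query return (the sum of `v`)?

142

Base: v=46.
Iteration 1: 46 > 25 holds -> v = 46 - 7 = 39.
Iteration 2: 39 > 25 holds -> v = 39 - 7 = 32.
Iteration 3: 32 > 25 holds -> v = 32 - 7 = 25.
Iteration 4: 25 > 25 fails; recursion stops.
SUM(v) = 46 + 39 + 32 + 25 = 142.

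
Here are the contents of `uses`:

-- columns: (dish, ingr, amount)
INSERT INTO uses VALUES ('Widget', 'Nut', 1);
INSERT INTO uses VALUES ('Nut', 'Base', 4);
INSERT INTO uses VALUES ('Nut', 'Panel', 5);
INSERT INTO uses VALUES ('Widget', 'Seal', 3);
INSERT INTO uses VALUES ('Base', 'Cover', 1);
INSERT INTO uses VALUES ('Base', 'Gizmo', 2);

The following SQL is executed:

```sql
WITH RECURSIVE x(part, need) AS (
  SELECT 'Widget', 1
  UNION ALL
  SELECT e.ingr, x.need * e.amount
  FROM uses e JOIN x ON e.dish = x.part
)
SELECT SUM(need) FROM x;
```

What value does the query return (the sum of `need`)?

26

Base: (Widget, need=1).
Iteration 1: components of {Widget} -> Nut = 1*1 = 1, Seal = 1*3 = 3.
Iteration 2: components of {Nut,Seal} -> Base = 1*4 = 4, Panel = 1*5 = 5.
Iteration 3: components of {Base,Panel} -> Cover = 4*1 = 4, Gizmo = 4*2 = 8.
Iteration 4: no further components; recursion stops.
SUM(need) = 1 + 1 + 3 + 4 + 5 + 4 + 8 = 26.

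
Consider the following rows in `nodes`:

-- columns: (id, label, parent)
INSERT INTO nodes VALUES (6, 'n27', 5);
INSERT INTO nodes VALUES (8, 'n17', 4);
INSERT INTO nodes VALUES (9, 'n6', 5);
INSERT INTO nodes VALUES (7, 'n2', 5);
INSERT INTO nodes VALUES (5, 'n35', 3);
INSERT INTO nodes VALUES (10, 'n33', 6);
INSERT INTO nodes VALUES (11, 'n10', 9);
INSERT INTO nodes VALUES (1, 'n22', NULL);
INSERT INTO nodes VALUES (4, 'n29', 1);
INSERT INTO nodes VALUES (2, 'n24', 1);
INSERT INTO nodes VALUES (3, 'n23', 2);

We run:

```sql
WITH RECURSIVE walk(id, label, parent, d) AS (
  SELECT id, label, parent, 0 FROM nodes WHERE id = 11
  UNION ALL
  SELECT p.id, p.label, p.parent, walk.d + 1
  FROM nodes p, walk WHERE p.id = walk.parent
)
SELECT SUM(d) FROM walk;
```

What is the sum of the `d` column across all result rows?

15

Base: id=11 (n10), parent=9, d 0.
Iteration 1: join on id=9 -> n6 (id 9, parent=5, d 1).
Iteration 2: join on id=5 -> n35 (id 5, parent=3, d 2).
Iteration 3: join on id=3 -> n23 (id 3, parent=2, d 3).
Iteration 4: join on id=2 -> n24 (id 2, parent=1, d 4).
Iteration 5: join on id=1 -> n22 (id 1, parent=NULL, d 5).
Iteration 6: parent is NULL; no match; recursion stops.
SUM(d) = 0 + 1 + 2 + 3 + 4 + 5 = 15.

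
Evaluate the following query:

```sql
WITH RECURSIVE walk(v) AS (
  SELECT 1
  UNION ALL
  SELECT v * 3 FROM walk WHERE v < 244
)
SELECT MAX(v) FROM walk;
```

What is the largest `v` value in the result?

Base: v=1.
Iteration 1: 1 < 244 holds -> v = 1 * 3 = 3.
Iteration 2: 3 < 244 holds -> v = 3 * 3 = 9.
Iteration 3: 9 < 244 holds -> v = 9 * 3 = 27.
Iteration 4: 27 < 244 holds -> v = 27 * 3 = 81.
Iteration 5: 81 < 244 holds -> v = 81 * 3 = 243.
Iteration 6: 243 < 244 holds -> v = 243 * 3 = 729.
Iteration 7: 729 < 244 fails; recursion stops.
v values: 1, 3, 9, 27, 81, 243, 729; the maximum is 729.

729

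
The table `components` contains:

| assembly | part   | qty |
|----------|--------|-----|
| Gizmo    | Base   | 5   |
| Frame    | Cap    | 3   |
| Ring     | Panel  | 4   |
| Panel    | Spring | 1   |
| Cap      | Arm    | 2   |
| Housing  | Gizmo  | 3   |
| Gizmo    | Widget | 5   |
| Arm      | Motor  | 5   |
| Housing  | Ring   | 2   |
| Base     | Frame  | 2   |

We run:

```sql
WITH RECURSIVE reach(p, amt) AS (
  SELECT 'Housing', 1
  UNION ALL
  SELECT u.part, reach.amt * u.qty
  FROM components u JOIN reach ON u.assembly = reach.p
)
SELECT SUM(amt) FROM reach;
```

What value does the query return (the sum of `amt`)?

Base: (Housing, amt=1).
Iteration 1: components of {Housing} -> Gizmo = 1*3 = 3, Ring = 1*2 = 2.
Iteration 2: components of {Gizmo,Ring} -> Base = 3*5 = 15, Panel = 2*4 = 8, Widget = 3*5 = 15.
Iteration 3: components of {Base,Panel,Widget} -> Frame = 15*2 = 30, Spring = 8*1 = 8.
Iteration 4: components of {Frame,Spring} -> Cap = 30*3 = 90.
Iteration 5: components of {Cap} -> Arm = 90*2 = 180.
Iteration 6: components of {Arm} -> Motor = 180*5 = 900.
Iteration 7: no further components; recursion stops.
SUM(amt) = 1 + 2 + 3 + 8 + 15 + 15 + 8 + 30 + 90 + 180 + 900 = 1252.

1252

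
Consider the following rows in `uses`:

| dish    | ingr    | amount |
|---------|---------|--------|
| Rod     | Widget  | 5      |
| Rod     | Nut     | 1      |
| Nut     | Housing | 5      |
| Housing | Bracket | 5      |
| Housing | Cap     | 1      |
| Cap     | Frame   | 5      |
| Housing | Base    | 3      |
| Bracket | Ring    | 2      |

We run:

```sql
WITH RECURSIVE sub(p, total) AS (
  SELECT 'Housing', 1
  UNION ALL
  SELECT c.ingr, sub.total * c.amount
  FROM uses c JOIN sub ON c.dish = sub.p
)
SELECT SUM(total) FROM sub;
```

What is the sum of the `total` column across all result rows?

25

Base: (Housing, total=1).
Iteration 1: components of {Housing} -> Base = 1*3 = 3, Bracket = 1*5 = 5, Cap = 1*1 = 1.
Iteration 2: components of {Base,Bracket,Cap} -> Frame = 1*5 = 5, Ring = 5*2 = 10.
Iteration 3: no further components; recursion stops.
SUM(total) = 1 + 5 + 1 + 3 + 10 + 5 = 25.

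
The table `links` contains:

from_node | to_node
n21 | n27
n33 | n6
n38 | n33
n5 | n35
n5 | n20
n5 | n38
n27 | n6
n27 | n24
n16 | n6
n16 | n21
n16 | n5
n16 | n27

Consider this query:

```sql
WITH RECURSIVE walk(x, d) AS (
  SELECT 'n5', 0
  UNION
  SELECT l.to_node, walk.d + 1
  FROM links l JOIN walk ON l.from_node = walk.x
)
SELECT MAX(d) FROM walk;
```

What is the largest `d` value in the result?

Base: (n5, d=0).
Iteration 1: edges from {n5} -> (n20, d=1), (n35, d=1), (n38, d=1).
Iteration 2: edges from {n20,n35,n38} -> (n33, d=2).
Iteration 3: edges from {n33} -> (n6, d=3).
Iteration 4: no outgoing edges from {n6}; recursion stops.
d values: 0, 1, 1, 1, 2, 3; the maximum is 3.

3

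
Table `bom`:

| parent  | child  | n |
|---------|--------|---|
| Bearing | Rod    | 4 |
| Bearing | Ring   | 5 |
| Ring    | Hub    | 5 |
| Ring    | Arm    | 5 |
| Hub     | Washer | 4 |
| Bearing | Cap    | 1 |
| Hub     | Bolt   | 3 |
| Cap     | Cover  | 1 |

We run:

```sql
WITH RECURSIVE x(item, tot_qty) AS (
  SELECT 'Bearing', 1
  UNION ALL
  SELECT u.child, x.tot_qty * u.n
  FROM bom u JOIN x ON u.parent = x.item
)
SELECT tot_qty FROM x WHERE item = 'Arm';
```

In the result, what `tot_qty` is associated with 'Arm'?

Base: (Bearing, tot_qty=1).
Iteration 1: components of {Bearing} -> Cap = 1*1 = 1, Ring = 1*5 = 5, Rod = 1*4 = 4.
Iteration 2: components of {Cap,Ring,Rod} -> Arm = 5*5 = 25, Cover = 1*1 = 1, Hub = 5*5 = 25.
Iteration 3: components of {Arm,Cover,Hub} -> Bolt = 25*3 = 75, Washer = 25*4 = 100.
Iteration 4: no further components; recursion stops.

25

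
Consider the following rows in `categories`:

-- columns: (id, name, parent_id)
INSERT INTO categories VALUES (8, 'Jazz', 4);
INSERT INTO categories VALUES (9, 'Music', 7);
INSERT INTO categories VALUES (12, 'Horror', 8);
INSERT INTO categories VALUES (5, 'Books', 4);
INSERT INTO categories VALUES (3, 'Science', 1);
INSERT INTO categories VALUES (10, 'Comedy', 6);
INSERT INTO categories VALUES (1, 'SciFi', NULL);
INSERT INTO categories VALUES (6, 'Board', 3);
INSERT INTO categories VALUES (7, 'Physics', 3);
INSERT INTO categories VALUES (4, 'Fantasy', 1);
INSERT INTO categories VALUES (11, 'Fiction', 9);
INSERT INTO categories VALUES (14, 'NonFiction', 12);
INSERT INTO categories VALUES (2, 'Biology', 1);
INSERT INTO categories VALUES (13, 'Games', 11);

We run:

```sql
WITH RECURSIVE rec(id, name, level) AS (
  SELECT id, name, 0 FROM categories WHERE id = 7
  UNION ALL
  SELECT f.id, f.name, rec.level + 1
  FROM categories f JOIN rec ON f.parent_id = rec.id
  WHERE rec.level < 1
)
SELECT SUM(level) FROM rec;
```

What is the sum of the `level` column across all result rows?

Base: id=7 (Physics) at level 0.
Iteration 1: rows with parent_id in {7} -> Music (id 9, level 1).
Iteration 2: level < 1 fails for all current rows; recursion stops.
SUM(level) = 0 + 1 = 1.

1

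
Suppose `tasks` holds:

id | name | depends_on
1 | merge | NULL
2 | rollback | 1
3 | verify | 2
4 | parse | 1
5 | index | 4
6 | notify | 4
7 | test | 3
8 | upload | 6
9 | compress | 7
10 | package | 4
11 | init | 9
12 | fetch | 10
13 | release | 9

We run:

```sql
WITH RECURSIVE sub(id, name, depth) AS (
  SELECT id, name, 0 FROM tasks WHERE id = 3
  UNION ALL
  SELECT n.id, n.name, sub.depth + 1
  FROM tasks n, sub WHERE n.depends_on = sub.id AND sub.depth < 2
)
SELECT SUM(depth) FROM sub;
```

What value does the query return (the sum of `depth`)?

3

Base: id=3 (verify) at depth 0.
Iteration 1: rows with depends_on in {3} -> test (id 7, depth 1).
Iteration 2: rows with depends_on in {7} -> compress (id 9, depth 2).
Iteration 3: depth < 2 fails for all current rows; recursion stops.
SUM(depth) = 0 + 1 + 2 = 3.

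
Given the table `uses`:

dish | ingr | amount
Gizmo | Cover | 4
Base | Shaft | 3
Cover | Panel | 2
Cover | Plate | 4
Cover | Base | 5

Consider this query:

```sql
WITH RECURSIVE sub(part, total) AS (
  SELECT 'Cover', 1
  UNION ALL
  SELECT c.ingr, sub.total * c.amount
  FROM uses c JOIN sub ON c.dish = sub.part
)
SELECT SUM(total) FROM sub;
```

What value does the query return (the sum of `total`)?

27

Base: (Cover, total=1).
Iteration 1: components of {Cover} -> Base = 1*5 = 5, Panel = 1*2 = 2, Plate = 1*4 = 4.
Iteration 2: components of {Base,Panel,Plate} -> Shaft = 5*3 = 15.
Iteration 3: no further components; recursion stops.
SUM(total) = 1 + 4 + 2 + 5 + 15 = 27.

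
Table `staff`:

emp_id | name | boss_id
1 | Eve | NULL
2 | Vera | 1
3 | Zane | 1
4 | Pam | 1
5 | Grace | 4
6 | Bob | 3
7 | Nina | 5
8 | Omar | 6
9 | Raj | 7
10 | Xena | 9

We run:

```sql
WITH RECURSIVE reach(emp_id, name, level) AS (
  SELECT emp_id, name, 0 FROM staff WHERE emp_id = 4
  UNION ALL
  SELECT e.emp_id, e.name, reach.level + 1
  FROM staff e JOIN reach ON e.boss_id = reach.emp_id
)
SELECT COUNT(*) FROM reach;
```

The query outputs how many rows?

5

Base: emp_id=4 (Pam) at level 0.
Iteration 1: rows with boss_id in {4} -> Grace (id 5, level 1).
Iteration 2: rows with boss_id in {5} -> Nina (id 7, level 2).
Iteration 3: rows with boss_id in {7} -> Raj (id 9, level 3).
Iteration 4: rows with boss_id in {9} -> Xena (id 10, level 4).
Iteration 5: no rows with boss_id in {10}; recursion stops.
Total rows emitted: 5.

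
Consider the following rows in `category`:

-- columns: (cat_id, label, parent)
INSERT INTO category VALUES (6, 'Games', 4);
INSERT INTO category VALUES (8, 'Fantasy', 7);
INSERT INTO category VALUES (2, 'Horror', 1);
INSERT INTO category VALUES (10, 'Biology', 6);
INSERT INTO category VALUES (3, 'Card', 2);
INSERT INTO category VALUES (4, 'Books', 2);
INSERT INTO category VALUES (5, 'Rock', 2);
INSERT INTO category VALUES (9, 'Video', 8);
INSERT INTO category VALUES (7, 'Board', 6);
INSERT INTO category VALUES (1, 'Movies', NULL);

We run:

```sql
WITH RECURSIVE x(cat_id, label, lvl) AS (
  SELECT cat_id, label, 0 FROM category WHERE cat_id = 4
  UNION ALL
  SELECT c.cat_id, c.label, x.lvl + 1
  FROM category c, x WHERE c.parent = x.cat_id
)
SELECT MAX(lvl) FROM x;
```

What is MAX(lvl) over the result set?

Base: cat_id=4 (Books) at lvl 0.
Iteration 1: rows with parent in {4} -> Games (id 6, lvl 1).
Iteration 2: rows with parent in {6} -> Board (id 7, lvl 2), Biology (id 10, lvl 2).
Iteration 3: rows with parent in {7,10} -> Fantasy (id 8, lvl 3).
Iteration 4: rows with parent in {8} -> Video (id 9, lvl 4).
Iteration 5: no rows with parent in {9}; recursion stops.
lvl values: 0, 1, 2, 2, 3, 4; the maximum is 4.

4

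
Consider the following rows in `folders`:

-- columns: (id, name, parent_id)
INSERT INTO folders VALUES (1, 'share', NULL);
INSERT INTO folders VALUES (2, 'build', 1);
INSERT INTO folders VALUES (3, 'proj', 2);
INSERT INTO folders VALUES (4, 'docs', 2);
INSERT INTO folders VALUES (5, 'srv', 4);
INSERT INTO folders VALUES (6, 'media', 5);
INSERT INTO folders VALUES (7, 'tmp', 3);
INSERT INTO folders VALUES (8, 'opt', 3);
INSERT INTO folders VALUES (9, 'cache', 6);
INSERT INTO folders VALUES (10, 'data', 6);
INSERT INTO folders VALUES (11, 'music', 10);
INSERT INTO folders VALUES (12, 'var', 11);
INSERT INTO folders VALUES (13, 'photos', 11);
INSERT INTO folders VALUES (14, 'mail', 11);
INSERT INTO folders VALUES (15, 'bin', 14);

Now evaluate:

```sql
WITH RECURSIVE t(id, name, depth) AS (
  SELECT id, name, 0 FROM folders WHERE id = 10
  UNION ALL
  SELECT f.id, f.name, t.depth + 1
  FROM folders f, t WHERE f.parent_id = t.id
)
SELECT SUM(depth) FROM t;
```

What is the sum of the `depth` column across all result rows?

10

Base: id=10 (data) at depth 0.
Iteration 1: rows with parent_id in {10} -> music (id 11, depth 1).
Iteration 2: rows with parent_id in {11} -> var (id 12, depth 2), photos (id 13, depth 2), mail (id 14, depth 2).
Iteration 3: rows with parent_id in {12,13,14} -> bin (id 15, depth 3).
Iteration 4: no rows with parent_id in {15}; recursion stops.
SUM(depth) = 0 + 1 + 2 + 2 + 2 + 3 = 10.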